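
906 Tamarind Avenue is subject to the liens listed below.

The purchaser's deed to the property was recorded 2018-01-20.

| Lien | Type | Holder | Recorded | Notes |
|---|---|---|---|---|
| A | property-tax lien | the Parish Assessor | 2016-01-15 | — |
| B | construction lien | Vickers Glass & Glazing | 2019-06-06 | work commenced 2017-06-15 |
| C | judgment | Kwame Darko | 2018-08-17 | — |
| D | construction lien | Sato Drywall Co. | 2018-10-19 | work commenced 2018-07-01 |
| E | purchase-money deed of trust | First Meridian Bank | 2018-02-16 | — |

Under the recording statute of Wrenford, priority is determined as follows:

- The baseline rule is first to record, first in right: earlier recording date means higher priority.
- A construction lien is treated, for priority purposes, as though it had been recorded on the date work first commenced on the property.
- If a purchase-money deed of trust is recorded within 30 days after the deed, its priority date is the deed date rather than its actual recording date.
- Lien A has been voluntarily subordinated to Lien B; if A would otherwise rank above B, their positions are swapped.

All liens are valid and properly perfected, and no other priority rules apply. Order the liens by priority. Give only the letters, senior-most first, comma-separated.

Adjusting effective dates: B's effective date is 2017-06-15, when work began; D is treated as recorded 2018-07-01, the work-commencement date; E's effective date is the deed date, 2018-01-20.
By effective date: A (2016-01-15), B (2017-06-15), E (2018-01-20), D (2018-07-01), C (2018-08-17).
A is senior to B before the subordination, so the two trade places.

B, A, E, D, C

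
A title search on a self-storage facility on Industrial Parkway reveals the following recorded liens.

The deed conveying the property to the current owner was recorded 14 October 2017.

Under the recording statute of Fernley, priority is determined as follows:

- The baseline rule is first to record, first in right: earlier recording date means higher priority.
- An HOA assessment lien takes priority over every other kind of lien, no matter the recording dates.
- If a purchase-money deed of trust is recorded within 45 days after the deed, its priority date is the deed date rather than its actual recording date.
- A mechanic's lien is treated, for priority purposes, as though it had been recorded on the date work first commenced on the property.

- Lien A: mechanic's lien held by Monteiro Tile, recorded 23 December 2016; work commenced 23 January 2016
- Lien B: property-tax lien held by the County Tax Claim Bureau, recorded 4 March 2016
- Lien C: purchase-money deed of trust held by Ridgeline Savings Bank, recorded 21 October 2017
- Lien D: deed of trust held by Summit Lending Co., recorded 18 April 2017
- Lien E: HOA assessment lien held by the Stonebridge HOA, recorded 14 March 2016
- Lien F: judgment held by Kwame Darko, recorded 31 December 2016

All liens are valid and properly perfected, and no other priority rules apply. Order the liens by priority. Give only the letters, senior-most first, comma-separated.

Adjusting effective dates: A's effective date is 23 January 2016, when work began; C was recorded within the 45-day window, so its effective date is the deed date 14 October 2017.
E is an HOA assessment lien and takes priority over every other lien.
The other liens, earliest effective date first: A (23 January 2016), B (4 March 2016), F (31 December 2016), D (18 April 2017), C (14 October 2017).

E, A, B, F, D, C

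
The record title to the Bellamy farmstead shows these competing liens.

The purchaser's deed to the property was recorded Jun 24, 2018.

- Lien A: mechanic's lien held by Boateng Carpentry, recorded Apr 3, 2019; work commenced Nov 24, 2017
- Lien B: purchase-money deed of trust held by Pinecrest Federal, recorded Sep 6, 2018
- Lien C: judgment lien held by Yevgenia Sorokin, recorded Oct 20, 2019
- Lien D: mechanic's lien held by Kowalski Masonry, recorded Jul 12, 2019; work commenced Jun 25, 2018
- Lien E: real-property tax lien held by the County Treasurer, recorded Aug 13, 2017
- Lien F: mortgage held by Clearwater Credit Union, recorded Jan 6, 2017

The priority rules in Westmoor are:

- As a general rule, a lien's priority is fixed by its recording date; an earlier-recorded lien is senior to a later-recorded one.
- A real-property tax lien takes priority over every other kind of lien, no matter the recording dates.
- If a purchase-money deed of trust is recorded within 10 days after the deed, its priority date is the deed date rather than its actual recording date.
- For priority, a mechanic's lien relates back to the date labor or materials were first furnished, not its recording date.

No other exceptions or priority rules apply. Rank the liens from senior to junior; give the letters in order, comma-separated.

Adjusting effective dates: A relates back to Nov 24, 2017 (work commenced); B missed the 10-day window (74 days after the deed), so its recording date stands; D relates back to Jun 25, 2018 (work commenced).
As a real-property tax lien, E is senior to every other lien.
Remaining liens by effective date: F (Jan 6, 2017), A (Nov 24, 2017), D (Jun 25, 2018), B (Sep 6, 2018), C (Oct 20, 2019).

E, F, A, D, B, C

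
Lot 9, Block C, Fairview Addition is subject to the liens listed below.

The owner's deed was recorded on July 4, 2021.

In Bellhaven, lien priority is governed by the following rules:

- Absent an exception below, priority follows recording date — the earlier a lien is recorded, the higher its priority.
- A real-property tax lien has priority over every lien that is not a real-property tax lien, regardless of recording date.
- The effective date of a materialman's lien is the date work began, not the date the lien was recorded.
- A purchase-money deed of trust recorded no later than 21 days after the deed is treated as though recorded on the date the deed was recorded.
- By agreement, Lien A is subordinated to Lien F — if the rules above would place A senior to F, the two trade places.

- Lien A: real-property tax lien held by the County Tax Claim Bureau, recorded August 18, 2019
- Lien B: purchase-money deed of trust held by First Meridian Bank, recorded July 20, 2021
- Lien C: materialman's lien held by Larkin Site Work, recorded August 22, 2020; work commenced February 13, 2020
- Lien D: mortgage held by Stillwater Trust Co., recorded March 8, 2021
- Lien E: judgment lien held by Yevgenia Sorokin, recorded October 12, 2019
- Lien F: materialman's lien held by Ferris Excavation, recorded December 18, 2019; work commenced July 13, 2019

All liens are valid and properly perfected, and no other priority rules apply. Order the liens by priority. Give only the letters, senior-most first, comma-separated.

Effective dates after the stated exceptions: B's effective date is the deed date, July 4, 2021; C is treated as recorded February 13, 2020, the work-commencement date; F is treated as recorded July 13, 2019, the work-commencement date.
A is a real-property tax lien and takes priority over every other lien.
Among the remaining liens, by effective date: F (July 13, 2019), E (October 12, 2019), C (February 13, 2020), D (March 8, 2021), B (July 4, 2021).
The subordination applies — A was senior to F — so A and F swap.

F, A, E, C, D, B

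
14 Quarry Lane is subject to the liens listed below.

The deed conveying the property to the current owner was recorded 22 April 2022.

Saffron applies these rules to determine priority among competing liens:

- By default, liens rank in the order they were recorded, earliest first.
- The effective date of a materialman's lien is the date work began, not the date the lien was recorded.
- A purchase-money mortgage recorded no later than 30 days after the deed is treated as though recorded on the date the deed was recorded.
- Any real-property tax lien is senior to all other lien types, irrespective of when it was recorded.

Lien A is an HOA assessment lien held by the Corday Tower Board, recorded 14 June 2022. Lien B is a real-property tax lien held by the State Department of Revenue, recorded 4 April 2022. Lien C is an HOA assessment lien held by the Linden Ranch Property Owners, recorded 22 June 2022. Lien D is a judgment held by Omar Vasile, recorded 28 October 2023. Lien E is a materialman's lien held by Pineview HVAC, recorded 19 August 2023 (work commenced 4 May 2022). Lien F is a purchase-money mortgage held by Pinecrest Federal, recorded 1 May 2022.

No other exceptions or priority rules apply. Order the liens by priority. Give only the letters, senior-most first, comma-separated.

B, F, E, A, C, D

First, effective dates: E's effective date is 4 May 2022, when work began; F relates back to the deed date 22 April 2022.
As a real-property tax lien, B is senior to every other lien.
Remaining liens by effective date: F (22 April 2022), E (4 May 2022), A (14 June 2022), C (22 June 2022), D (28 October 2023).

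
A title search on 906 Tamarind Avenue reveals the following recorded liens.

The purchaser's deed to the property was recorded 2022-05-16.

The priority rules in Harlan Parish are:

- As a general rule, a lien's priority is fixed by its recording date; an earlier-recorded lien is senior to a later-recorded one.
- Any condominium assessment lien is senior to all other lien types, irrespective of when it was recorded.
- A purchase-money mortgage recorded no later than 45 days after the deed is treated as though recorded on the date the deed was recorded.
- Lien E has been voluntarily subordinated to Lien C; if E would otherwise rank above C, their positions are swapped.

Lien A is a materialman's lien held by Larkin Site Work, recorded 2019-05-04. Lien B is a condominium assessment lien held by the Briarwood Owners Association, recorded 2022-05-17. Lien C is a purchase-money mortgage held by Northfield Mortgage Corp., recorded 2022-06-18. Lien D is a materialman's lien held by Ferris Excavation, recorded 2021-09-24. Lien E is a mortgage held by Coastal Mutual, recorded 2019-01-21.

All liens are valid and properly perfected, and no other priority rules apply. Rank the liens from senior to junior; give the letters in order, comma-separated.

B, C, A, D, E

First, effective dates: C relates back to the deed date 2022-05-16.
As a condominium assessment lien, B is senior to every other lien.
Among the remaining liens, by effective date: E (2019-01-21), A (2019-05-04), D (2021-09-24), C (2022-05-16).
E is senior to C before the subordination, so the two trade places.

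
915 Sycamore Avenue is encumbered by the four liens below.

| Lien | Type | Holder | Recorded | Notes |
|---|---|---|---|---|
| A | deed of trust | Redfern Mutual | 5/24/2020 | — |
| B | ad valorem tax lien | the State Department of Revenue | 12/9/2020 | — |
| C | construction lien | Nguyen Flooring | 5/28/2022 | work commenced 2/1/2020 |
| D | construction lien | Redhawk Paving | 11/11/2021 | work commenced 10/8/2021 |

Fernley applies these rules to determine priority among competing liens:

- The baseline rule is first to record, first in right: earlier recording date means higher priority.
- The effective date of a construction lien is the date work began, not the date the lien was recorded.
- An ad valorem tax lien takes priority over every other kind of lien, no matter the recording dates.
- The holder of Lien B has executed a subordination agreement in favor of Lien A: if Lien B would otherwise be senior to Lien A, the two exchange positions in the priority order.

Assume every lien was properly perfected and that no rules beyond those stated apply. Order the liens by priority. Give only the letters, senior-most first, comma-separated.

A, C, B, D

Effective dates: C's effective date is 2/1/2020, when work began; D is treated as recorded 10/8/2021, the work-commencement date.
B, as an ad valorem tax lien, has superpriority and ranks first.
The other liens, earliest effective date first: C (2/1/2020), A (5/24/2020), D (10/8/2021).
B is senior to A before the subordination, so the two trade places.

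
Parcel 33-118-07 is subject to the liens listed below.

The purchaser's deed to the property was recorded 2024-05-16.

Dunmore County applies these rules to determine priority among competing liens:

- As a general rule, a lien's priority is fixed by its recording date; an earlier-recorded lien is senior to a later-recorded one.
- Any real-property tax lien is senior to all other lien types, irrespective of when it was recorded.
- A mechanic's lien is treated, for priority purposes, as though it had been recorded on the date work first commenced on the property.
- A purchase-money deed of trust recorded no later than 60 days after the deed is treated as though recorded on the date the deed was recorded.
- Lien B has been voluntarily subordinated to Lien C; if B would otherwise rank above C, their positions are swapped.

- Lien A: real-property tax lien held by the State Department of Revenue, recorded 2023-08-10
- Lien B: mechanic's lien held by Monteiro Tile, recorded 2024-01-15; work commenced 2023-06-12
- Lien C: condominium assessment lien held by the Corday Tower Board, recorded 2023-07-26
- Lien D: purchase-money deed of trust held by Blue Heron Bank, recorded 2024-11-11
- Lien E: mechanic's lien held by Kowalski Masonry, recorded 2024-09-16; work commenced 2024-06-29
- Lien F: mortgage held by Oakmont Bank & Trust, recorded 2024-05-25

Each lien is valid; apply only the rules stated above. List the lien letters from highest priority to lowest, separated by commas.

A, C, B, F, E, D

Adjusting effective dates: B relates back to 2023-06-12 (work commenced); D missed the 60-day window (179 days after the deed), so its recording date stands; E's effective date is 2024-06-29, when work began.
A is a real-property tax lien and takes priority over every other lien.
Among the remaining liens, by effective date: B (2023-06-12), C (2023-07-26), F (2024-05-25), E (2024-06-29), D (2024-11-11).
The subordination applies — B was senior to C — so B and C swap.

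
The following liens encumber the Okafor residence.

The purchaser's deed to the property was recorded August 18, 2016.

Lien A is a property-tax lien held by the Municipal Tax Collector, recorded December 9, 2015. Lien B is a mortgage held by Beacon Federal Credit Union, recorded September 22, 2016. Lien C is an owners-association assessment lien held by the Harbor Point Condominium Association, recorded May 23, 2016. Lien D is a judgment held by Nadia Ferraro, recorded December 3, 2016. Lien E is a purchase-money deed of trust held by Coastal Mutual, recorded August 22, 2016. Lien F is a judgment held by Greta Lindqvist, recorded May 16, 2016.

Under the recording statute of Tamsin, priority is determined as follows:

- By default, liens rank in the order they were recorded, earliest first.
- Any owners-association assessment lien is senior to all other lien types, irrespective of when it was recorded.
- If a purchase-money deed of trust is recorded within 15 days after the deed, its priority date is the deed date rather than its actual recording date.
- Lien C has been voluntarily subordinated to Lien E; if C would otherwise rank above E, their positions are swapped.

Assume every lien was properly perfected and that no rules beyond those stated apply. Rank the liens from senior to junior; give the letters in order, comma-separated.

First, effective dates: E relates back to the deed date August 18, 2016.
C is an owners-association assessment lien and takes priority over every other lien.
Remaining liens by effective date: A (December 9, 2015), F (May 16, 2016), E (August 18, 2016), B (September 22, 2016), D (December 3, 2016).
C is senior to E before the subordination, so the two trade places.

E, A, F, C, B, D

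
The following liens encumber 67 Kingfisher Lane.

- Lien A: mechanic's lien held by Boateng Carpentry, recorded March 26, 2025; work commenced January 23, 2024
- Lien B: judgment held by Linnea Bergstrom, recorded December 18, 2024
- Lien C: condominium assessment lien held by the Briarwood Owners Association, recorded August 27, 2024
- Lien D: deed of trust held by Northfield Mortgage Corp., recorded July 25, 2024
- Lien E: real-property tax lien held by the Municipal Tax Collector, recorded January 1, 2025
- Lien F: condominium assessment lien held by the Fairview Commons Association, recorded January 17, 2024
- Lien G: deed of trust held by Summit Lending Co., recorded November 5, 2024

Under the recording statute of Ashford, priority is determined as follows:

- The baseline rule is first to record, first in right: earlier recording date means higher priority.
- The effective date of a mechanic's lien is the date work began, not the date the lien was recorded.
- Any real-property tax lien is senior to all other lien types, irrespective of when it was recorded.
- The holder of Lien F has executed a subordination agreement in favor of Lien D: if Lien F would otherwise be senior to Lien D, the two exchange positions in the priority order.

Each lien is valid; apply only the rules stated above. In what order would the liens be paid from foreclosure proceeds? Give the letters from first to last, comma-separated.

E, D, A, F, C, G, B

Effective dates: A is treated as recorded January 23, 2024, the work-commencement date.
As a real-property tax lien, E is senior to every other lien.
Remaining liens by effective date: F (January 17, 2024), A (January 23, 2024), D (July 25, 2024), C (August 27, 2024), G (November 5, 2024), B (December 18, 2024).
The subordination applies — F was senior to D — so F and D swap.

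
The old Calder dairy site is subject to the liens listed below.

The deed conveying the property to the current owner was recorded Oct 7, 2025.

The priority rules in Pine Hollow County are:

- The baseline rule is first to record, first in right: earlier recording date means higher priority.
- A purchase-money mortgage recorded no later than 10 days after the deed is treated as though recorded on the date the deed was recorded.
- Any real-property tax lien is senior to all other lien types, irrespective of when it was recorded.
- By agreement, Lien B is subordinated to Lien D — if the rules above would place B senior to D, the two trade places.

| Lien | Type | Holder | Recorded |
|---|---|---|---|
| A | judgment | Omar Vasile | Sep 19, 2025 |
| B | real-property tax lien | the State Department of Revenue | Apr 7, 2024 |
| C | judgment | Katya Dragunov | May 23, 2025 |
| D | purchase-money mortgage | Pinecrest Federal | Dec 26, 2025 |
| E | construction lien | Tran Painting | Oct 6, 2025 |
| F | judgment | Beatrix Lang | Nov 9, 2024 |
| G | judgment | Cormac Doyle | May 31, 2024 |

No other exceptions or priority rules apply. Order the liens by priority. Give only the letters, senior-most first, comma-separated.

D, G, F, C, A, E, B

First, effective dates: D was recorded 80 days after the deed, outside the 10-day window, so it keeps its recording date.
As a real-property tax lien, B is senior to every other lien.
Among the remaining liens, by effective date: G (May 31, 2024), F (Nov 9, 2024), C (May 23, 2025), A (Sep 19, 2025), E (Oct 6, 2025), D (Dec 26, 2025).
B would otherwise be senior to D, so under the subordination agreement B and D exchange positions.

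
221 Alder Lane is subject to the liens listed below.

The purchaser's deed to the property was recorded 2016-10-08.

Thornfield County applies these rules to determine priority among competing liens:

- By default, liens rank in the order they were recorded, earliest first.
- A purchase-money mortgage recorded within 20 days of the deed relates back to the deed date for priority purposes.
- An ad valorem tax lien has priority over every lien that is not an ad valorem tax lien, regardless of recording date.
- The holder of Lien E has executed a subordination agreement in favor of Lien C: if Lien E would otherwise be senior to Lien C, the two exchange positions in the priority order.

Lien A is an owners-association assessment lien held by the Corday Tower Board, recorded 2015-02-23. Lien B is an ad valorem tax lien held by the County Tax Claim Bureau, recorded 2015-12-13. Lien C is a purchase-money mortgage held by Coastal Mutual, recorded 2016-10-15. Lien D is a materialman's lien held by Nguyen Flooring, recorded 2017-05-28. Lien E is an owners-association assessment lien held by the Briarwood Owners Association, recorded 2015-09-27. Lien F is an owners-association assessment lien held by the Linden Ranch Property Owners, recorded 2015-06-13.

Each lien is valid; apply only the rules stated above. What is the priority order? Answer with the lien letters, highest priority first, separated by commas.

Effective dates: C relates back to the deed date 2016-10-08.
As an ad valorem tax lien, B is senior to every other lien.
The other liens, earliest effective date first: A (2015-02-23), F (2015-06-13), E (2015-09-27), C (2016-10-08), D (2017-05-28).
E is senior to C before the subordination, so the two trade places.

B, A, F, C, E, D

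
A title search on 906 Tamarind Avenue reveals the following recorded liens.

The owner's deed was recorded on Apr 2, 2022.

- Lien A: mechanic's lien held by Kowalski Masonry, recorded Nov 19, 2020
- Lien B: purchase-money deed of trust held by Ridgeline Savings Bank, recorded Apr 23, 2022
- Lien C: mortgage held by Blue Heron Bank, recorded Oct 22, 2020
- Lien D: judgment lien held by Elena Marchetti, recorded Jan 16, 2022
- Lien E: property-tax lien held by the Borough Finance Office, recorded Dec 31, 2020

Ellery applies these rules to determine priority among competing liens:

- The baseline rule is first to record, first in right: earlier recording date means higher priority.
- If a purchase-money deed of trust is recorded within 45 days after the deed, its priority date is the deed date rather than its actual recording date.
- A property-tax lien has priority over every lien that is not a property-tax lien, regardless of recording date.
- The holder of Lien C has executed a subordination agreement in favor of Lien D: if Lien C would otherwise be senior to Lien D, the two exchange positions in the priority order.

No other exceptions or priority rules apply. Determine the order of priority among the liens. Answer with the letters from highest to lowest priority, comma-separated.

Adjusting effective dates: B was recorded within the 45-day window, so its effective date is the deed date Apr 2, 2022.
E is a property-tax lien, so it outranks all other liens regardless of date.
The other liens, earliest effective date first: C (Oct 22, 2020), A (Nov 19, 2020), D (Jan 16, 2022), B (Apr 2, 2022).
C would otherwise be senior to D, so under the subordination agreement C and D exchange positions.

E, D, A, C, B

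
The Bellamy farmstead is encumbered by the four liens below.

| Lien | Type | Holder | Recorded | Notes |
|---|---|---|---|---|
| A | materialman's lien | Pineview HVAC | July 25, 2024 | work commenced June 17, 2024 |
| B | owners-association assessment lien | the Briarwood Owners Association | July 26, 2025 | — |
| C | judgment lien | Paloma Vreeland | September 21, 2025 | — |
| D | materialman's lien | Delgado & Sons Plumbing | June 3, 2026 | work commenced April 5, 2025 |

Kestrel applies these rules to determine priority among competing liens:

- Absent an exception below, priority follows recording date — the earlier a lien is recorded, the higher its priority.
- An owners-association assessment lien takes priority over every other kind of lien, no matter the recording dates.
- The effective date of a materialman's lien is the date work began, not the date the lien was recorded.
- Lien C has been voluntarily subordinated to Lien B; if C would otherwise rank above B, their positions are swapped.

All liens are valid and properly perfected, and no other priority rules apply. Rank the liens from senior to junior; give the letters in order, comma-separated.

Adjusting effective dates: A relates back to June 17, 2024 (work commenced); D's effective date is April 5, 2025, when work began.
As an owners-association assessment lien, B is senior to every other lien.
The other liens, earliest effective date first: A (June 17, 2024), D (April 5, 2025), C (September 21, 2025).
Since C is not senior to B, the subordination leaves the order unchanged.

B, A, D, C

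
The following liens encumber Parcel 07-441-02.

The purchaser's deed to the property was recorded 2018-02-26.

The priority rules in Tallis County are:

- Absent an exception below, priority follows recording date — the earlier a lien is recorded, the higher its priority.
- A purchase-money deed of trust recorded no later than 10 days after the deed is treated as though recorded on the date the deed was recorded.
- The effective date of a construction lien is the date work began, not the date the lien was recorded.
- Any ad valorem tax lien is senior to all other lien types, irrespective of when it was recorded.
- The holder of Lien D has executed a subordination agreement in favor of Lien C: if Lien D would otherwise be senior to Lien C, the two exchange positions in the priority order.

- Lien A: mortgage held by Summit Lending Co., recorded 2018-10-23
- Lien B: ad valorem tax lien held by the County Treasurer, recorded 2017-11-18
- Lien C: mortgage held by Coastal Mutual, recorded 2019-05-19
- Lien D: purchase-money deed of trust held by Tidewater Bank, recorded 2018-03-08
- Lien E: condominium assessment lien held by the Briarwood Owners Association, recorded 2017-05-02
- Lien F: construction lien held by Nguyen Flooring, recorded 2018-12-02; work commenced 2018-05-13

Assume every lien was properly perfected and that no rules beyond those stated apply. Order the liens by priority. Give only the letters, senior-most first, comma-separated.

B, E, C, F, A, D

Effective dates after the stated exceptions: D was recorded within the 10-day window, so its effective date is the deed date 2018-02-26; F's effective date is 2018-05-13, when work began.
As an ad valorem tax lien, B is senior to every other lien.
Among the remaining liens, by effective date: E (2017-05-02), D (2018-02-26), F (2018-05-13), A (2018-10-23), C (2019-05-19).
D is senior to C before the subordination, so the two trade places.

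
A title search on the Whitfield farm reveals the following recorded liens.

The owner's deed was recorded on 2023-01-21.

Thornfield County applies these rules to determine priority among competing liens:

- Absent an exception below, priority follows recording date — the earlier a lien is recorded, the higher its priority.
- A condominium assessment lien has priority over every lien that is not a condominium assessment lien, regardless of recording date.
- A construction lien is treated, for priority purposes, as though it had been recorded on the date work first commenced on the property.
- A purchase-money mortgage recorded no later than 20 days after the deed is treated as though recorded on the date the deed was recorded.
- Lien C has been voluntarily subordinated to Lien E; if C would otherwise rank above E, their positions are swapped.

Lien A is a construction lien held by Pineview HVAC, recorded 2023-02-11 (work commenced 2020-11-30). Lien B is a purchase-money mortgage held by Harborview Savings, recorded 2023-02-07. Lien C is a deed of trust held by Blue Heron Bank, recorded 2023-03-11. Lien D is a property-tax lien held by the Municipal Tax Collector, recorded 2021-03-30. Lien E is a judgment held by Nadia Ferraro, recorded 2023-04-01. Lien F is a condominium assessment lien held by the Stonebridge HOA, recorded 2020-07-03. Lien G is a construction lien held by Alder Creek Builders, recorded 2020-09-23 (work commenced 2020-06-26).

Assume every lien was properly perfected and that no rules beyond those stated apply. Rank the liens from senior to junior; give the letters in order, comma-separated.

F, G, A, D, B, E, C

First, effective dates: A is treated as recorded 2020-11-30, the work-commencement date; B's effective date is the deed date, 2023-01-21; G's effective date is 2020-06-26, when work began.
F, as a condominium assessment lien, has superpriority and ranks first.
The other liens, earliest effective date first: G (2020-06-26), A (2020-11-30), D (2021-03-30), B (2023-01-21), C (2023-03-11), E (2023-04-01).
Because C would otherwise rank above E, the subordination swaps them.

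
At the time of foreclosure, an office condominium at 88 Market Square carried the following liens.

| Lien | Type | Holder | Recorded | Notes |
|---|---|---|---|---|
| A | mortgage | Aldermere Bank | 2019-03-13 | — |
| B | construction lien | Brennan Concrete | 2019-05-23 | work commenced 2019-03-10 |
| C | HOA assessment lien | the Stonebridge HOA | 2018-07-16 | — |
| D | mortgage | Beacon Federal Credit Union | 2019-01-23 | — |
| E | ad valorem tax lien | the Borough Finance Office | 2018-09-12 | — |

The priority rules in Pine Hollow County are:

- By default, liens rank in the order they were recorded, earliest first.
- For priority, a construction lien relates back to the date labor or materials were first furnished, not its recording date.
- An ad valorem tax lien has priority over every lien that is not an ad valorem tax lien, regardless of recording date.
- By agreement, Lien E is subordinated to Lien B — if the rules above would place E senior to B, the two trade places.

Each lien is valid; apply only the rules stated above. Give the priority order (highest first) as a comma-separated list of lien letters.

First, effective dates: B's effective date is 2019-03-10, when work began.
E, as an ad valorem tax lien, has superpriority and ranks first.
Among the remaining liens, by effective date: C (2018-07-16), D (2019-01-23), B (2019-03-10), A (2019-03-13).
E would otherwise be senior to B, so under the subordination agreement E and B exchange positions.

B, C, D, E, A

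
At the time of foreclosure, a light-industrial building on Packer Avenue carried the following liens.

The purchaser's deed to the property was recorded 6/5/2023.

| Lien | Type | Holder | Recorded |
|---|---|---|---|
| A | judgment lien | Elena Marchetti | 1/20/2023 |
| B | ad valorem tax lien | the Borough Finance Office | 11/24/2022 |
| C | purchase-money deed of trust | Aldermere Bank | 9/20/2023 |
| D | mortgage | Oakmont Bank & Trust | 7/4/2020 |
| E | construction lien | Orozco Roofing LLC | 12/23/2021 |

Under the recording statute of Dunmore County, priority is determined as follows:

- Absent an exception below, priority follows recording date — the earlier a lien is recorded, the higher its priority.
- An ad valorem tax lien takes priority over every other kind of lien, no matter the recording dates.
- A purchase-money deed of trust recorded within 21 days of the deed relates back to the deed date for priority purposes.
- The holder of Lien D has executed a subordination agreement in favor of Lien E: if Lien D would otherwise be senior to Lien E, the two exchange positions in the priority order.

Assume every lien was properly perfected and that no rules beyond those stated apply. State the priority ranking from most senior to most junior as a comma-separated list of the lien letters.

B, E, D, A, C

First, effective dates: C was recorded 107 days after the deed — beyond 21 days — so no relation-back applies.
As an ad valorem tax lien, B is senior to every other lien.
The other liens, earliest effective date first: D (7/4/2020), E (12/23/2021), A (1/20/2023), C (9/20/2023).
D would otherwise be senior to E, so under the subordination agreement D and E exchange positions.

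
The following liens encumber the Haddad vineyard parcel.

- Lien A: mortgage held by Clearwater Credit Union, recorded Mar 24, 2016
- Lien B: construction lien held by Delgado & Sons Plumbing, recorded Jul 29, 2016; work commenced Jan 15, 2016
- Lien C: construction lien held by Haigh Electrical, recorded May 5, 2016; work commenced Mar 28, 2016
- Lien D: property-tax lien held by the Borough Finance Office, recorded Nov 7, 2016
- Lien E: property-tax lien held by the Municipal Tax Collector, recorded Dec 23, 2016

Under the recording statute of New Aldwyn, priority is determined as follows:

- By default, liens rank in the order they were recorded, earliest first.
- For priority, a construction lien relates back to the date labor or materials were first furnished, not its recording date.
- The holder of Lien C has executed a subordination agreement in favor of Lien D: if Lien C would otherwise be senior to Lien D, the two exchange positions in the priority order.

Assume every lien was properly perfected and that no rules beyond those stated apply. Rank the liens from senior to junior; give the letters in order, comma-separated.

B, A, D, C, E

Effective dates: B is treated as recorded Jan 15, 2016, the work-commencement date; C relates back to Mar 28, 2016 (work commenced).
Ordering by effective date: B (Jan 15, 2016), A (Mar 24, 2016), C (Mar 28, 2016), D (Nov 7, 2016), E (Dec 23, 2016).
The subordination applies — C was senior to D — so C and D swap.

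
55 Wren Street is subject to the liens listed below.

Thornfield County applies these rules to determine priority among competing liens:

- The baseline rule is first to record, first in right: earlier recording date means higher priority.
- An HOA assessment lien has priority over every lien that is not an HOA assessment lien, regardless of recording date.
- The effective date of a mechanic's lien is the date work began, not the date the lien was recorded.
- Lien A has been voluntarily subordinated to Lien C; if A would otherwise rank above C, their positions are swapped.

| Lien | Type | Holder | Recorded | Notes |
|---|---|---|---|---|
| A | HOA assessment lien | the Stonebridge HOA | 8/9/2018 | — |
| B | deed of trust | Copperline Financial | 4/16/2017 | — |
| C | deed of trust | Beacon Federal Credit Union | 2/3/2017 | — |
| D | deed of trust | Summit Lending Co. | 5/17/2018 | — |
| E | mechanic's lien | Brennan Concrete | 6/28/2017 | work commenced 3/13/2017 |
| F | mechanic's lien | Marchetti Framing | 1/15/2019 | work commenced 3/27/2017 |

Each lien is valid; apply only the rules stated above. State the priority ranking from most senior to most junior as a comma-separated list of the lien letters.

Adjusting effective dates: E is treated as recorded 3/13/2017, the work-commencement date; F relates back to 3/27/2017 (work commenced).
A is an HOA assessment lien and takes priority over every other lien.
The other liens, earliest effective date first: C (2/3/2017), E (3/13/2017), F (3/27/2017), B (4/16/2017), D (5/17/2018).
A is senior to C before the subordination, so the two trade places.

C, A, E, F, B, D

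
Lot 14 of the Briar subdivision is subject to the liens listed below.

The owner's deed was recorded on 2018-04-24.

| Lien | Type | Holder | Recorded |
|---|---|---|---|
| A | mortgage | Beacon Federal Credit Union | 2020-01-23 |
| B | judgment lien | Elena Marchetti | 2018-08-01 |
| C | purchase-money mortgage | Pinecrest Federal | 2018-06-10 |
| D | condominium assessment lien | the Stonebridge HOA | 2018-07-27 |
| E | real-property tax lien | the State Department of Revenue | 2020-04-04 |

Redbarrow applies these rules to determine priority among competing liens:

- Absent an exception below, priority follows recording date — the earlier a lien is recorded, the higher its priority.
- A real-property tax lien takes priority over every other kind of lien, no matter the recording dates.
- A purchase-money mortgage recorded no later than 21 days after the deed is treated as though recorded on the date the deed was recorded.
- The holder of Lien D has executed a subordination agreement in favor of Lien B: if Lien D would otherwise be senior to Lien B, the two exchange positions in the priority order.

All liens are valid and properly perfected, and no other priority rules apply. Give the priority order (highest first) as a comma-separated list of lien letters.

First, effective dates: C missed the 21-day window (47 days after the deed), so its recording date stands.
As a real-property tax lien, E is senior to every other lien.
The other liens, earliest effective date first: C (2018-06-10), D (2018-07-27), B (2018-08-01), A (2020-01-23).
The subordination applies — D was senior to B — so D and B swap.

E, C, B, D, A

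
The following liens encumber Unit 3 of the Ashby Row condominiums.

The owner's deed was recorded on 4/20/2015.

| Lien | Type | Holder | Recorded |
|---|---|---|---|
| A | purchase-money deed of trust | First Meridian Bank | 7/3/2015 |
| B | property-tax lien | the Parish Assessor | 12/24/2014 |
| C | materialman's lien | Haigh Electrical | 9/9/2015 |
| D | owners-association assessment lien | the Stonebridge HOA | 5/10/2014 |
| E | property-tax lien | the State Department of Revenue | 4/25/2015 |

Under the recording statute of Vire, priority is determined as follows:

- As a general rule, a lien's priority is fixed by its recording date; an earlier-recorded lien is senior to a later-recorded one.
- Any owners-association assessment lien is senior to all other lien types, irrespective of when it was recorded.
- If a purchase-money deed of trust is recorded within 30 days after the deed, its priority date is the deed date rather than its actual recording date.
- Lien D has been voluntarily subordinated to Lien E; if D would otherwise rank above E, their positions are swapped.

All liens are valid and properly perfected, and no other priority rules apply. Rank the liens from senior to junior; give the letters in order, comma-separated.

Adjusting effective dates: A was recorded 74 days after the deed, outside the 30-day window, so it keeps its recording date.
As an owners-association assessment lien, D is senior to every other lien.
Remaining liens by effective date: B (12/24/2014), E (4/25/2015), A (7/3/2015), C (9/9/2015).
The subordination applies — D was senior to E — so D and E swap.

E, B, D, A, C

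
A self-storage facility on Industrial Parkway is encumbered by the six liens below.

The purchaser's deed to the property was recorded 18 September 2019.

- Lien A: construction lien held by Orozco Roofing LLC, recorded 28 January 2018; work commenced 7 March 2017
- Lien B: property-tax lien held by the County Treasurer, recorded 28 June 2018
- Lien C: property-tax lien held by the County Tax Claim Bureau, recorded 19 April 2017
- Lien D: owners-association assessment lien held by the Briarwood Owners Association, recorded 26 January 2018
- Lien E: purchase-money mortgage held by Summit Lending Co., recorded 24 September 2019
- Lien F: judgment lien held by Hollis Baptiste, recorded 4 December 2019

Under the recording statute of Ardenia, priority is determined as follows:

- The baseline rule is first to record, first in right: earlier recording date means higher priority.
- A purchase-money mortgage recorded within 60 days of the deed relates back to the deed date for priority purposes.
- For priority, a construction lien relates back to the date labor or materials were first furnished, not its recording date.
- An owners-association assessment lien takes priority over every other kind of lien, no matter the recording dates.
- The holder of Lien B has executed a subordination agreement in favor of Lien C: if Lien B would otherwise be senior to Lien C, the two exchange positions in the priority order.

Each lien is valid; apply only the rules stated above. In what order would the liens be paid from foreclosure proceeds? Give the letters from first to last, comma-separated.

D, A, C, B, E, F

Adjusting effective dates: A's effective date is 7 March 2017, when work began; E's effective date is the deed date, 18 September 2019.
As an owners-association assessment lien, D is senior to every other lien.
The other liens, earliest effective date first: A (7 March 2017), C (19 April 2017), B (28 June 2018), E (18 September 2019), F (4 December 2019).
B already ranks below C; the subordination has no effect.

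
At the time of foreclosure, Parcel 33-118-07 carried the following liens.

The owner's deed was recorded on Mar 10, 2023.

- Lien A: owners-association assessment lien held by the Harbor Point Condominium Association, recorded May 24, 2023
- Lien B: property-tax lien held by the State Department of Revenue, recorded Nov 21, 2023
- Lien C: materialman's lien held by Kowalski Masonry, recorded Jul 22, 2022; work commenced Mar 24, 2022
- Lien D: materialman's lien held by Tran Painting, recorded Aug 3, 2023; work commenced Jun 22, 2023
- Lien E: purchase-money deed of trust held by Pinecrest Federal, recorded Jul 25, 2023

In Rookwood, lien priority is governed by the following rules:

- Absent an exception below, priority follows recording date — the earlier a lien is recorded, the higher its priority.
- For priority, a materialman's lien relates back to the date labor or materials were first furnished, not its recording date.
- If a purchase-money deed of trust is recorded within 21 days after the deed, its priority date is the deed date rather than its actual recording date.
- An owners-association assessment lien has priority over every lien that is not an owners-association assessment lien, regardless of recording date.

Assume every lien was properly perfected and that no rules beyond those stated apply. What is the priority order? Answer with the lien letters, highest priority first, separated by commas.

A, C, D, E, B

Adjusting effective dates: C relates back to Mar 24, 2022 (work commenced); D relates back to Jun 22, 2023 (work commenced); E missed the 21-day window (137 days after the deed), so its recording date stands.
As an owners-association assessment lien, A is senior to every other lien.
Remaining liens by effective date: C (Mar 24, 2022), D (Jun 22, 2023), E (Jul 25, 2023), B (Nov 21, 2023).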